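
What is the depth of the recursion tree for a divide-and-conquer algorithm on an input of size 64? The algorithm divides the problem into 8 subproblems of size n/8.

For divide and conquer with division factor 8:

Problem sizes at each level:
Level 0: 64
Level 1: 8
Level 2: 1

The root is level 0 and the size-1 base case is level 2 (the tree spans levels 0 through 2, i.e. 3 levels counting the root), so the depth is the number of divisions: log_8(64) = 2

The recursion tree depth is log_8(64) = 2. At each level, the problem size is divided by 8, so it takes 2 divisions to reduce to a base case of size 1. The algorithm makes 8 recursive calls at each level.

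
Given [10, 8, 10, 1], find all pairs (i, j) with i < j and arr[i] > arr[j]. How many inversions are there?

Finding inversions in [10, 8, 10, 1]:

(0, 1): arr[0]=10 > arr[1]=8
(0, 3): arr[0]=10 > arr[3]=1
(1, 3): arr[1]=8 > arr[3]=1
(2, 3): arr[2]=10 > arr[3]=1

Total inversions: 4

The array has 4 inversion(s): (0,1), (0,3), (1,3), (2,3). Each pair (i,j) satisfies i < j and arr[i] > arr[j].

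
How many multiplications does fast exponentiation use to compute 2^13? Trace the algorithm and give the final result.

Computing 2^13 by squaring (build up from 2^1; each line after the first costs one multiplication):

2^1 = 2
2^2 = (2^1)^2 = 2^2 = 4
2^3 = 2 * 2^2 = 2 * 4 = 8
2^6 = (2^3)^2 = 8^2 = 64
2^12 = (2^6)^2 = 64^2 = 4096
2^13 = 2 * 2^12 = 2 * 4096 = 8192

Result: 8192
Multiplications needed: 5 (5 lines after 2^1)

2^13 = 8192. Using exponentiation by squaring, this requires 5 multiplications. The key idea: if the exponent is even, square the half-power; if odd, multiply by the base once.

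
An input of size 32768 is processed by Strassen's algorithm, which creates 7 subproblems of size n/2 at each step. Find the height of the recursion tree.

For divide and conquer with division factor 2:

Problem sizes at each level:
Level 0: 32768
Level 1: 16384
Level 2: 8192
Level 3: 4096
Level 4: 2048
Level 5: 1024
Level 6: 512
Level 7: 256
Level 8: 128
Level 9: 64
Level 10: 32
Level 11: 16
Level 12: 8
Level 13: 4
Level 14: 2
Level 15: 1

The root is level 0 and the size-1 base case is level 15 (the tree spans levels 0 through 15, i.e. 16 levels counting the root), so the depth is the number of divisions: log_2(32768) = 15

The recursion tree depth is log_2(32768) = 15. At each level, the problem size is divided by 2, so it takes 15 divisions to reduce to a base case of size 1. The algorithm makes 7 recursive calls at each level.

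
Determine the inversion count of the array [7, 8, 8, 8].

Finding inversions in [7, 8, 8, 8]:


Total inversions: 0

The array has 0 inversions. It is already sorted.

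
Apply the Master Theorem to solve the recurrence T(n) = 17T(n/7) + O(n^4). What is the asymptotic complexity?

Master Theorem for T(n) = 17T(n/7) + O(n^4):

a = 17, b = 7, c = 4
log_b(a) = log_7(17) = 1.4560

Case 3: c = 4 > log_7(17) = 1.4560
T(n) = O(n^4) = O(n^4)

For T(n) = 17T(n/7) + O(n^4): log_7(17) = 1.4560. This is Case 3 of the Master Theorem (c > log_b(a), work dominated by root), giving O(n^4).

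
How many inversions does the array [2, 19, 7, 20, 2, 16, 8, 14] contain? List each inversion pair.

Finding inversions in [2, 19, 7, 20, 2, 16, 8, 14]:

(1, 2): arr[1]=19 > arr[2]=7
(1, 4): arr[1]=19 > arr[4]=2
(1, 5): arr[1]=19 > arr[5]=16
(1, 6): arr[1]=19 > arr[6]=8
(1, 7): arr[1]=19 > arr[7]=14
(2, 4): arr[2]=7 > arr[4]=2
(3, 4): arr[3]=20 > arr[4]=2
(3, 5): arr[3]=20 > arr[5]=16
(3, 6): arr[3]=20 > arr[6]=8
(3, 7): arr[3]=20 > arr[7]=14
(5, 6): arr[5]=16 > arr[6]=8
(5, 7): arr[5]=16 > arr[7]=14

Total inversions: 12

The array has 12 inversion(s): (1,2), (1,4), (1,5), (1,6), (1,7), (2,4), (3,4), (3,5), (3,6), (3,7), (5,6), (5,7). Each pair (i,j) satisfies i < j and arr[i] > arr[j].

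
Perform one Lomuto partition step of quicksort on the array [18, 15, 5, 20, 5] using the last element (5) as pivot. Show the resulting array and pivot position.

Lomuto partition with pivot = 5:

Initial array: [18, 15, 5, 20, 5]

arr[0]=18 > 5: no swap
arr[1]=15 > 5: no swap
arr[2]=5 <= 5: swap with position 0, array becomes [5, 15, 18, 20, 5]
arr[3]=20 > 5: no swap

Place pivot at position 1: [5, 5, 18, 20, 15]
Pivot position: 1

After partitioning with pivot 5, the array becomes [5, 5, 18, 20, 15]. The pivot is placed at index 1. All elements to the left of the pivot are <= 5, and all elements to the right are > 5.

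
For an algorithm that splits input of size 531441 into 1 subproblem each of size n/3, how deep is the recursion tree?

For divide and conquer with division factor 3:

Problem sizes at each level:
Level 0: 531441
Level 1: 177147
Level 2: 59049
Level 3: 19683
Level 4: 6561
Level 5: 2187
Level 6: 729
Level 7: 243
Level 8: 81
Level 9: 27
Level 10: 9
Level 11: 3
Level 12: 1

The root is level 0 and the size-1 base case is level 12 (the tree spans levels 0 through 12, i.e. 13 levels counting the root), so the depth is the number of divisions: log_3(531441) = 12

The recursion tree depth is log_3(531441) = 12. At each level, the problem size is divided by 3, so it takes 12 divisions to reduce to a base case of size 1. The algorithm makes 1 recursive call at each level.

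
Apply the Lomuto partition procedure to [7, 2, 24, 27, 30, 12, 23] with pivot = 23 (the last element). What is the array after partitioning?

Lomuto partition with pivot = 23:

Initial array: [7, 2, 24, 27, 30, 12, 23]

arr[0]=7 <= 23: swap with position 0, array becomes [7, 2, 24, 27, 30, 12, 23]
arr[1]=2 <= 23: swap with position 1, array becomes [7, 2, 24, 27, 30, 12, 23]
arr[2]=24 > 23: no swap
arr[3]=27 > 23: no swap
arr[4]=30 > 23: no swap
arr[5]=12 <= 23: swap with position 2, array becomes [7, 2, 12, 27, 30, 24, 23]

Place pivot at position 3: [7, 2, 12, 23, 30, 24, 27]
Pivot position: 3

After partitioning with pivot 23, the array becomes [7, 2, 12, 23, 30, 24, 27]. The pivot is placed at index 3. All elements to the left of the pivot are <= 23, and all elements to the right are > 23.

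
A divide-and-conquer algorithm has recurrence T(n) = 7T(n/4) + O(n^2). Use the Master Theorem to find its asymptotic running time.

Master Theorem for T(n) = 7T(n/4) + O(n^2):

a = 7, b = 4, c = 2
log_b(a) = log_4(7) = 1.4037

Case 3: c = 2 > log_4(7) = 1.4037
T(n) = O(n^2) = O(n^2)

For T(n) = 7T(n/4) + O(n^2): log_4(7) = 1.4037. This is Case 3 of the Master Theorem (c > log_b(a), work dominated by root), giving O(n^2).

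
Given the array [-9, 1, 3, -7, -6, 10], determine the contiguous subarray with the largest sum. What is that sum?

Using Kadane's algorithm on [-9, 1, 3, -7, -6, 10]:

Scanning through the array:
Position 1 (value 1): max_ending_here = 1, max_so_far = 1
Position 2 (value 3): max_ending_here = 4, max_so_far = 4
Position 3 (value -7): max_ending_here = -3, max_so_far = 4
Position 4 (value -6): max_ending_here = -6, max_so_far = 4
Position 5 (value 10): max_ending_here = 10, max_so_far = 10

Maximum subarray: [10]
Maximum sum: 10

The maximum subarray is [10] with sum 10. This subarray runs from index 5 to index 5.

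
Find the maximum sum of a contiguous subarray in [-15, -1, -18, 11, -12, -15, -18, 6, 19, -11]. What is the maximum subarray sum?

Using Kadane's algorithm on [-15, -1, -18, 11, -12, -15, -18, 6, 19, -11]:

Scanning through the array:
Position 1 (value -1): max_ending_here = -1, max_so_far = -1
Position 2 (value -18): max_ending_here = -18, max_so_far = -1
Position 3 (value 11): max_ending_here = 11, max_so_far = 11
Position 4 (value -12): max_ending_here = -1, max_so_far = 11
Position 5 (value -15): max_ending_here = -15, max_so_far = 11
Position 6 (value -18): max_ending_here = -18, max_so_far = 11
Position 7 (value 6): max_ending_here = 6, max_so_far = 11
Position 8 (value 19): max_ending_here = 25, max_so_far = 25
Position 9 (value -11): max_ending_here = 14, max_so_far = 25

Maximum subarray: [6, 19]
Maximum sum: 25

The maximum subarray is [6, 19] with sum 25. This subarray runs from index 7 to index 8.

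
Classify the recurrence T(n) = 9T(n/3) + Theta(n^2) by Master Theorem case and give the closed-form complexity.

Master Theorem for T(n) = 9T(n/3) + O(n^2):

a = 9, b = 3, c = 2
log_b(a) = log_3(9) = 2.0000

Case 2: c = 2 = log_3(9) = 2.0000
T(n) = O(n^2 log n) = O(n^2 log n)

For T(n) = 9T(n/3) + O(n^2): log_3(9) = 2.0000. This is Case 2 of the Master Theorem (c = log_b(a), equal work at all levels), giving O(n^2 log n).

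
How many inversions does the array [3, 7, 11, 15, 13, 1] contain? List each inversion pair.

Finding inversions in [3, 7, 11, 15, 13, 1]:

(0, 5): arr[0]=3 > arr[5]=1
(1, 5): arr[1]=7 > arr[5]=1
(2, 5): arr[2]=11 > arr[5]=1
(3, 4): arr[3]=15 > arr[4]=13
(3, 5): arr[3]=15 > arr[5]=1
(4, 5): arr[4]=13 > arr[5]=1

Total inversions: 6

The array has 6 inversion(s): (0,5), (1,5), (2,5), (3,4), (3,5), (4,5). Each pair (i,j) satisfies i < j and arr[i] > arr[j].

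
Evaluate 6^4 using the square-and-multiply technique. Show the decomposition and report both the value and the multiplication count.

Computing 6^4 by squaring (build up from 6^1; each line after the first costs one multiplication):

6^1 = 6
6^2 = (6^1)^2 = 6^2 = 36
6^4 = (6^2)^2 = 36^2 = 1296

Result: 1296
Multiplications needed: 2 (2 lines after 6^1)

6^4 = 1296. Using exponentiation by squaring, this requires 2 multiplications. The key idea: if the exponent is even, square the half-power; if odd, multiply by the base once.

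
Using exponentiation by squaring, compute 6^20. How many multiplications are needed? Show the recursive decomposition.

Computing 6^20 by squaring (build up from 6^1; each line after the first costs one multiplication):

6^1 = 6
6^2 = (6^1)^2 = 6^2 = 36
6^4 = (6^2)^2 = 36^2 = 1296
6^5 = 6 * 6^4 = 6 * 1296 = 7776
6^10 = (6^5)^2 = 7776^2 = 60466176
6^20 = (6^10)^2 = 60466176^2 = 3656158440062976

Result: 3656158440062976
Multiplications needed: 5 (5 lines after 6^1)

6^20 = 3656158440062976. Using exponentiation by squaring, this requires 5 multiplications. The key idea: if the exponent is even, square the half-power; if odd, multiply by the base once.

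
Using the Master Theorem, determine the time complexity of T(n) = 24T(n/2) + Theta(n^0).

Master Theorem for T(n) = 24T(n/2) + O(n^0):

a = 24, b = 2, c = 0
log_b(a) = log_2(24) = 4.5850

Case 1: c = 0 < log_2(24) = 4.5850
T(n) = O(n^(log_2 24))

For T(n) = 24T(n/2) + O(n^0): log_2(24) = 4.5850. This is Case 1 of the Master Theorem (c < log_b(a), work dominated by leaves), giving O(n^(log_2 24)).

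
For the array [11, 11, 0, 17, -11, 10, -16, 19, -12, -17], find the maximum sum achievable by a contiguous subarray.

Using Kadane's algorithm on [11, 11, 0, 17, -11, 10, -16, 19, -12, -17]:

Scanning through the array:
Position 1 (value 11): max_ending_here = 22, max_so_far = 22
Position 2 (value 0): max_ending_here = 22, max_so_far = 22
Position 3 (value 17): max_ending_here = 39, max_so_far = 39
Position 4 (value -11): max_ending_here = 28, max_so_far = 39
Position 5 (value 10): max_ending_here = 38, max_so_far = 39
Position 6 (value -16): max_ending_here = 22, max_so_far = 39
Position 7 (value 19): max_ending_here = 41, max_so_far = 41
Position 8 (value -12): max_ending_here = 29, max_so_far = 41
Position 9 (value -17): max_ending_here = 12, max_so_far = 41

Maximum subarray: [11, 11, 0, 17, -11, 10, -16, 19]
Maximum sum: 41

The maximum subarray is [11, 11, 0, 17, -11, 10, -16, 19] with sum 41. This subarray runs from index 0 to index 7.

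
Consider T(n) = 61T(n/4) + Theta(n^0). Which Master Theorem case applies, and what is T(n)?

Master Theorem for T(n) = 61T(n/4) + O(n^0):

a = 61, b = 4, c = 0
log_b(a) = log_4(61) = 2.9654

Case 1: c = 0 < log_4(61) = 2.9654
T(n) = O(n^(log_4 61))

For T(n) = 61T(n/4) + O(n^0): log_4(61) = 2.9654. This is Case 1 of the Master Theorem (c < log_b(a), work dominated by leaves), giving O(n^(log_4 61)).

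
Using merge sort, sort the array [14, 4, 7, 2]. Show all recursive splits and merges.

Merge sort trace:

Split: [14, 4, 7, 2] -> [14, 4] and [7, 2]
  Split: [14, 4] -> [14] and [4]
  Merge: [14] + [4] -> [4, 14]
  Split: [7, 2] -> [7] and [2]
  Merge: [7] + [2] -> [2, 7]
Merge: [4, 14] + [2, 7] -> [2, 4, 7, 14]

Final sorted array: [2, 4, 7, 14]

The merge sort proceeds by recursively splitting the array and merging sorted halves.
After all merges, the sorted array is [2, 4, 7, 14].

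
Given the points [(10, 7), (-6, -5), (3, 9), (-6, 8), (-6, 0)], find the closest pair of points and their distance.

Computing all pairwise distances among 5 points:

d((10, 7), (-6, -5)) = 20.0
d((10, 7), (3, 9)) = 7.2801
d((10, 7), (-6, 8)) = 16.0312
d((10, 7), (-6, 0)) = 17.4642
d((-6, -5), (3, 9)) = 16.6433
d((-6, -5), (-6, 8)) = 13.0
d((-6, -5), (-6, 0)) = 5.0 <-- minimum
d((3, 9), (-6, 8)) = 9.0554
d((3, 9), (-6, 0)) = 12.7279
d((-6, 8), (-6, 0)) = 8.0

Closest pair: (-6, -5) and (-6, 0) with distance 5.0

The closest pair is (-6, -5) and (-6, 0) with Euclidean distance 5.0. For 5 points, brute-force pairwise comparison is shown above. For large n, the divide-and-conquer algorithm (sort by x, recurse on halves, check the dividing strip) achieves O(n log n).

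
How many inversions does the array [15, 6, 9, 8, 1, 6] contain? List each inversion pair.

Finding inversions in [15, 6, 9, 8, 1, 6]:

(0, 1): arr[0]=15 > arr[1]=6
(0, 2): arr[0]=15 > arr[2]=9
(0, 3): arr[0]=15 > arr[3]=8
(0, 4): arr[0]=15 > arr[4]=1
(0, 5): arr[0]=15 > arr[5]=6
(1, 4): arr[1]=6 > arr[4]=1
(2, 3): arr[2]=9 > arr[3]=8
(2, 4): arr[2]=9 > arr[4]=1
(2, 5): arr[2]=9 > arr[5]=6
(3, 4): arr[3]=8 > arr[4]=1
(3, 5): arr[3]=8 > arr[5]=6

Total inversions: 11

The array has 11 inversion(s): (0,1), (0,2), (0,3), (0,4), (0,5), (1,4), (2,3), (2,4), (2,5), (3,4), (3,5). Each pair (i,j) satisfies i < j and arr[i] > arr[j].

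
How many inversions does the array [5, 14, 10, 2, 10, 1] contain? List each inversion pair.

Finding inversions in [5, 14, 10, 2, 10, 1]:

(0, 3): arr[0]=5 > arr[3]=2
(0, 5): arr[0]=5 > arr[5]=1
(1, 2): arr[1]=14 > arr[2]=10
(1, 3): arr[1]=14 > arr[3]=2
(1, 4): arr[1]=14 > arr[4]=10
(1, 5): arr[1]=14 > arr[5]=1
(2, 3): arr[2]=10 > arr[3]=2
(2, 5): arr[2]=10 > arr[5]=1
(3, 5): arr[3]=2 > arr[5]=1
(4, 5): arr[4]=10 > arr[5]=1

Total inversions: 10

The array has 10 inversion(s): (0,3), (0,5), (1,2), (1,3), (1,4), (1,5), (2,3), (2,5), (3,5), (4,5). Each pair (i,j) satisfies i < j and arr[i] > arr[j].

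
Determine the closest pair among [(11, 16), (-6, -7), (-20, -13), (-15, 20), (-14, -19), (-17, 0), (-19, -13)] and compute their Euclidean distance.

Computing all pairwise distances among 7 points:

d((11, 16), (-6, -7)) = 28.6007
d((11, 16), (-20, -13)) = 42.45
d((11, 16), (-15, 20)) = 26.3059
d((11, 16), (-14, -19)) = 43.0116
d((11, 16), (-17, 0)) = 32.249
d((11, 16), (-19, -13)) = 41.7253
d((-6, -7), (-20, -13)) = 15.2315
d((-6, -7), (-15, 20)) = 28.4605
d((-6, -7), (-14, -19)) = 14.4222
d((-6, -7), (-17, 0)) = 13.0384
d((-6, -7), (-19, -13)) = 14.3178
d((-20, -13), (-15, 20)) = 33.3766
d((-20, -13), (-14, -19)) = 8.4853
d((-20, -13), (-17, 0)) = 13.3417
d((-20, -13), (-19, -13)) = 1.0 <-- minimum
d((-15, 20), (-14, -19)) = 39.0128
d((-15, 20), (-17, 0)) = 20.0998
d((-15, 20), (-19, -13)) = 33.2415
d((-14, -19), (-17, 0)) = 19.2354
d((-14, -19), (-19, -13)) = 7.8102
d((-17, 0), (-19, -13)) = 13.1529

Closest pair: (-20, -13) and (-19, -13) with distance 1.0

The closest pair is (-20, -13) and (-19, -13) with Euclidean distance 1.0. For 7 points, brute-force pairwise comparison is shown above. For large n, the divide-and-conquer algorithm (sort by x, recurse on halves, check the dividing strip) achieves O(n log n).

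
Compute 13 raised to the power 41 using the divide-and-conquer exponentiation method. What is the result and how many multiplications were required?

Computing 13^41 by squaring (build up from 13^1; each line after the first costs one multiplication):

13^1 = 13
13^2 = (13^1)^2 = 13^2 = 169
13^4 = (13^2)^2 = 169^2 = 28561
13^5 = 13 * 13^4 = 13 * 28561 = 371293
13^10 = (13^5)^2 = 371293^2 = 137858491849
13^20 = (13^10)^2 = 137858491849^2 = 19004963774880799438801
13^40 = (13^20)^2 = 19004963774880799438801^2 = 361188648084531445929920877641340156544317601
13^41 = 13 * 13^40 = 13 * 361188648084531445929920877641340156544317601 = 4695452425098908797088971409337422035076128813

Result: 4695452425098908797088971409337422035076128813
Multiplications needed: 7 (7 lines after 13^1)

13^41 = 4695452425098908797088971409337422035076128813. Using exponentiation by squaring, this requires 7 multiplications. The key idea: if the exponent is even, square the half-power; if odd, multiply by the base once.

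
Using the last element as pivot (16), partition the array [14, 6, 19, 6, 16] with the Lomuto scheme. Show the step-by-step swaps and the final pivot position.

Lomuto partition with pivot = 16:

Initial array: [14, 6, 19, 6, 16]

arr[0]=14 <= 16: swap with position 0, array becomes [14, 6, 19, 6, 16]
arr[1]=6 <= 16: swap with position 1, array becomes [14, 6, 19, 6, 16]
arr[2]=19 > 16: no swap
arr[3]=6 <= 16: swap with position 2, array becomes [14, 6, 6, 19, 16]

Place pivot at position 3: [14, 6, 6, 16, 19]
Pivot position: 3

After partitioning with pivot 16, the array becomes [14, 6, 6, 16, 19]. The pivot is placed at index 3. All elements to the left of the pivot are <= 16, and all elements to the right are > 16.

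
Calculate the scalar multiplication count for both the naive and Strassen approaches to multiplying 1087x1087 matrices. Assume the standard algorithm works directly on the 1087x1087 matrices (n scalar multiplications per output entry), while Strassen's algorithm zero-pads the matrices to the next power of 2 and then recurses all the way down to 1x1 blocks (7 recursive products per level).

Matrix multiplication for 1087x1087 matrices:

Strassen's algorithm requires power-of-2 dimensions. Pad 1087x1087 to 2048x2048 (next power of 2).

Standard algorithm: 1087^3 = 1284365503 multiplications
Strassen's algorithm: 7^(log2(2048)) = 7^11 = 1977326743 multiplications
Difference: 1284365503 - 1977326743 = -692961240 (Strassen uses MORE here due to padding overhead — for small or just-over-power-of-2 n, padding can outweigh the per-level savings)

Standard: 1284365503 multiplications (1087^3). Strassen: 1977326743 multiplications (7^11, after padding to 2048x2048). Strassen reduces 8 recursive multiplications to 7 at each level.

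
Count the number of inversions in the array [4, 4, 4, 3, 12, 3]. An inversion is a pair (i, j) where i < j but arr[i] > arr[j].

Finding inversions in [4, 4, 4, 3, 12, 3]:

(0, 3): arr[0]=4 > arr[3]=3
(0, 5): arr[0]=4 > arr[5]=3
(1, 3): arr[1]=4 > arr[3]=3
(1, 5): arr[1]=4 > arr[5]=3
(2, 3): arr[2]=4 > arr[3]=3
(2, 5): arr[2]=4 > arr[5]=3
(4, 5): arr[4]=12 > arr[5]=3

Total inversions: 7

The array has 7 inversion(s): (0,3), (0,5), (1,3), (1,5), (2,3), (2,5), (4,5). Each pair (i,j) satisfies i < j and arr[i] > arr[j].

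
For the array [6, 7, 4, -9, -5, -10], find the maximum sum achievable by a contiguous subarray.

Using Kadane's algorithm on [6, 7, 4, -9, -5, -10]:

Scanning through the array:
Position 1 (value 7): max_ending_here = 13, max_so_far = 13
Position 2 (value 4): max_ending_here = 17, max_so_far = 17
Position 3 (value -9): max_ending_here = 8, max_so_far = 17
Position 4 (value -5): max_ending_here = 3, max_so_far = 17
Position 5 (value -10): max_ending_here = -7, max_so_far = 17

Maximum subarray: [6, 7, 4]
Maximum sum: 17

The maximum subarray is [6, 7, 4] with sum 17. This subarray runs from index 0 to index 2.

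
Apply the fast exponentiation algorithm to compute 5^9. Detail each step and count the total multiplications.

Computing 5^9 by squaring (build up from 5^1; each line after the first costs one multiplication):

5^1 = 5
5^2 = (5^1)^2 = 5^2 = 25
5^4 = (5^2)^2 = 25^2 = 625
5^8 = (5^4)^2 = 625^2 = 390625
5^9 = 5 * 5^8 = 5 * 390625 = 1953125

Result: 1953125
Multiplications needed: 4 (4 lines after 5^1)

5^9 = 1953125. Using exponentiation by squaring, this requires 4 multiplications. The key idea: if the exponent is even, square the half-power; if odd, multiply by the base once.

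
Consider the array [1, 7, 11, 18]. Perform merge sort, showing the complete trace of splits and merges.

Merge sort trace:

Split: [1, 7, 11, 18] -> [1, 7] and [11, 18]
  Split: [1, 7] -> [1] and [7]
  Merge: [1] + [7] -> [1, 7]
  Split: [11, 18] -> [11] and [18]
  Merge: [11] + [18] -> [11, 18]
Merge: [1, 7] + [11, 18] -> [1, 7, 11, 18]

Final sorted array: [1, 7, 11, 18]

The merge sort proceeds by recursively splitting the array and merging sorted halves.
After all merges, the sorted array is [1, 7, 11, 18].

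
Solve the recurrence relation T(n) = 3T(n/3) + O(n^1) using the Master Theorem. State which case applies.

Master Theorem for T(n) = 3T(n/3) + O(n^1):

a = 3, b = 3, c = 1
log_b(a) = log_3(3) = 1.0000

Case 2: c = 1 = log_3(3) = 1.0000
T(n) = O(n^1 log n) = O(n log n)

For T(n) = 3T(n/3) + O(n^1): log_3(3) = 1.0000. This is Case 2 of the Master Theorem (c = log_b(a), equal work at all levels), giving O(n log n).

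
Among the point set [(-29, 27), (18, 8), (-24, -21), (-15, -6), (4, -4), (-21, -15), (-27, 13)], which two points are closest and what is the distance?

Computing all pairwise distances among 7 points:

d((-29, 27), (18, 8)) = 50.6952
d((-29, 27), (-24, -21)) = 48.2597
d((-29, 27), (-15, -6)) = 35.8469
d((-29, 27), (4, -4)) = 45.2769
d((-29, 27), (-21, -15)) = 42.7551
d((-29, 27), (-27, 13)) = 14.1421
d((18, 8), (-24, -21)) = 51.0392
d((18, 8), (-15, -6)) = 35.8469
d((18, 8), (4, -4)) = 18.4391
d((18, 8), (-21, -15)) = 45.2769
d((18, 8), (-27, 13)) = 45.2769
d((-24, -21), (-15, -6)) = 17.4929
d((-24, -21), (4, -4)) = 32.7567
d((-24, -21), (-21, -15)) = 6.7082 <-- minimum
d((-24, -21), (-27, 13)) = 34.1321
d((-15, -6), (4, -4)) = 19.105
d((-15, -6), (-21, -15)) = 10.8167
d((-15, -6), (-27, 13)) = 22.4722
d((4, -4), (-21, -15)) = 27.313
d((4, -4), (-27, 13)) = 35.3553
d((-21, -15), (-27, 13)) = 28.6356

Closest pair: (-24, -21) and (-21, -15) with distance 6.7082

The closest pair is (-24, -21) and (-21, -15) with Euclidean distance 6.7082. For 7 points, brute-force pairwise comparison is shown above. For large n, the divide-and-conquer algorithm (sort by x, recurse on halves, check the dividing strip) achieves O(n log n).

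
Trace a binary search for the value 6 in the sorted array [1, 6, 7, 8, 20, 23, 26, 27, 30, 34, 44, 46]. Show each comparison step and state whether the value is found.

Binary search for 6 in [1, 6, 7, 8, 20, 23, 26, 27, 30, 34, 44, 46]:

lo=0, hi=11, mid=5, arr[mid]=23 -> 23 > 6, search left half
lo=0, hi=4, mid=2, arr[mid]=7 -> 7 > 6, search left half
lo=0, hi=1, mid=0, arr[mid]=1 -> 1 < 6, search right half
lo=1, hi=1, mid=1, arr[mid]=6 -> Found target at index 1!

Binary search finds 6 at index 1 after 4 comparisons. The search repeatedly halves the search space by comparing with the middle element.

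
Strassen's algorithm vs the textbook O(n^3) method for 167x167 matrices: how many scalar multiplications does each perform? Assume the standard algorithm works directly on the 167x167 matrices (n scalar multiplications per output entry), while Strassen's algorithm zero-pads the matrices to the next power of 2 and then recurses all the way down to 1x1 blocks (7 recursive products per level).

Matrix multiplication for 167x167 matrices:

Strassen's algorithm requires power-of-2 dimensions. Pad 167x167 to 256x256 (next power of 2).

Standard algorithm: 167^3 = 4657463 multiplications
Strassen's algorithm: 7^(log2(256)) = 7^8 = 5764801 multiplications
Difference: 4657463 - 5764801 = -1107338 (Strassen uses MORE here due to padding overhead — for small or just-over-power-of-2 n, padding can outweigh the per-level savings)

Standard: 4657463 multiplications (167^3). Strassen: 5764801 multiplications (7^8, after padding to 256x256). Strassen reduces 8 recursive multiplications to 7 at each level.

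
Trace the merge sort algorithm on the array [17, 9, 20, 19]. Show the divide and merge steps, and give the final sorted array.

Merge sort trace:

Split: [17, 9, 20, 19] -> [17, 9] and [20, 19]
  Split: [17, 9] -> [17] and [9]
  Merge: [17] + [9] -> [9, 17]
  Split: [20, 19] -> [20] and [19]
  Merge: [20] + [19] -> [19, 20]
Merge: [9, 17] + [19, 20] -> [9, 17, 19, 20]

Final sorted array: [9, 17, 19, 20]

The merge sort proceeds by recursively splitting the array and merging sorted halves.
After all merges, the sorted array is [9, 17, 19, 20].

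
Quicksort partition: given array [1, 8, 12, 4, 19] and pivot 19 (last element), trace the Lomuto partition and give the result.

Lomuto partition with pivot = 19:

Initial array: [1, 8, 12, 4, 19]

arr[0]=1 <= 19: swap with position 0, array becomes [1, 8, 12, 4, 19]
arr[1]=8 <= 19: swap with position 1, array becomes [1, 8, 12, 4, 19]
arr[2]=12 <= 19: swap with position 2, array becomes [1, 8, 12, 4, 19]
arr[3]=4 <= 19: swap with position 3, array becomes [1, 8, 12, 4, 19]

Place pivot at position 4: [1, 8, 12, 4, 19]
Pivot position: 4

After partitioning with pivot 19, the array becomes [1, 8, 12, 4, 19]. The pivot is placed at index 4. All elements to the left of the pivot are <= 19, and all elements to the right are > 19.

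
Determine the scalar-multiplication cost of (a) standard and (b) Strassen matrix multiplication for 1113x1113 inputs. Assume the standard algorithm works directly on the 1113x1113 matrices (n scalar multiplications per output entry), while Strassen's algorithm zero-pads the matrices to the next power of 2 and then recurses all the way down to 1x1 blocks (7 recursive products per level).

Matrix multiplication for 1113x1113 matrices:

Strassen's algorithm requires power-of-2 dimensions. Pad 1113x1113 to 2048x2048 (next power of 2).

Standard algorithm: 1113^3 = 1378749897 multiplications
Strassen's algorithm: 7^(log2(2048)) = 7^11 = 1977326743 multiplications
Difference: 1378749897 - 1977326743 = -598576846 (Strassen uses MORE here due to padding overhead — for small or just-over-power-of-2 n, padding can outweigh the per-level savings)

Standard: 1378749897 multiplications (1113^3). Strassen: 1977326743 multiplications (7^11, after padding to 2048x2048). Strassen reduces 8 recursive multiplications to 7 at each level.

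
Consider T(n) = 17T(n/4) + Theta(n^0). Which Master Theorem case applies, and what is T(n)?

Master Theorem for T(n) = 17T(n/4) + O(n^0):

a = 17, b = 4, c = 0
log_b(a) = log_4(17) = 2.0437

Case 1: c = 0 < log_4(17) = 2.0437
T(n) = O(n^(log_4 17))

For T(n) = 17T(n/4) + O(n^0): log_4(17) = 2.0437. This is Case 1 of the Master Theorem (c < log_b(a), work dominated by leaves), giving O(n^(log_4 17)).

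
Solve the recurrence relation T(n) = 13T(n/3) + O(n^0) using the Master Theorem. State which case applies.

Master Theorem for T(n) = 13T(n/3) + O(n^0):

a = 13, b = 3, c = 0
log_b(a) = log_3(13) = 2.3347

Case 1: c = 0 < log_3(13) = 2.3347
T(n) = O(n^(log_3 13))

For T(n) = 13T(n/3) + O(n^0): log_3(13) = 2.3347. This is Case 1 of the Master Theorem (c < log_b(a), work dominated by leaves), giving O(n^(log_3 13)).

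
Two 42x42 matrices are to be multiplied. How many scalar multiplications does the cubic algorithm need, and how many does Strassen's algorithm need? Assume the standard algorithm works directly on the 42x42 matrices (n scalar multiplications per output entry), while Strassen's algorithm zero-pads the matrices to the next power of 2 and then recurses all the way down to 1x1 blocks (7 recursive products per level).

Matrix multiplication for 42x42 matrices:

Strassen's algorithm requires power-of-2 dimensions. Pad 42x42 to 64x64 (next power of 2).

Standard algorithm: 42^3 = 74088 multiplications
Strassen's algorithm: 7^(log2(64)) = 7^6 = 117649 multiplications
Difference: 74088 - 117649 = -43561 (Strassen uses MORE here due to padding overhead — for small or just-over-power-of-2 n, padding can outweigh the per-level savings)

Standard: 74088 multiplications (42^3). Strassen: 117649 multiplications (7^6, after padding to 64x64). Strassen reduces 8 recursive multiplications to 7 at each level.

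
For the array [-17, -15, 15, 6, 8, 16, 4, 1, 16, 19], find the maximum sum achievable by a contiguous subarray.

Using Kadane's algorithm on [-17, -15, 15, 6, 8, 16, 4, 1, 16, 19]:

Scanning through the array:
Position 1 (value -15): max_ending_here = -15, max_so_far = -15
Position 2 (value 15): max_ending_here = 15, max_so_far = 15
Position 3 (value 6): max_ending_here = 21, max_so_far = 21
Position 4 (value 8): max_ending_here = 29, max_so_far = 29
Position 5 (value 16): max_ending_here = 45, max_so_far = 45
Position 6 (value 4): max_ending_here = 49, max_so_far = 49
Position 7 (value 1): max_ending_here = 50, max_so_far = 50
Position 8 (value 16): max_ending_here = 66, max_so_far = 66
Position 9 (value 19): max_ending_here = 85, max_so_far = 85

Maximum subarray: [15, 6, 8, 16, 4, 1, 16, 19]
Maximum sum: 85

The maximum subarray is [15, 6, 8, 16, 4, 1, 16, 19] with sum 85. This subarray runs from index 2 to index 9.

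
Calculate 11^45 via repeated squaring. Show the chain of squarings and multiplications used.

Computing 11^45 by squaring (build up from 11^1; each line after the first costs one multiplication):

11^1 = 11
11^2 = (11^1)^2 = 11^2 = 121
11^4 = (11^2)^2 = 121^2 = 14641
11^5 = 11 * 11^4 = 11 * 14641 = 161051
11^10 = (11^5)^2 = 161051^2 = 25937424601
11^11 = 11 * 11^10 = 11 * 25937424601 = 285311670611
11^22 = (11^11)^2 = 285311670611^2 = 81402749386839761113321
11^44 = (11^22)^2 = 81402749386839761113321^2 = 6626407607736641103900260617069258125403649041
11^45 = 11 * 11^44 = 11 * 6626407607736641103900260617069258125403649041 = 72890483685103052142902866787761839379440139451

Result: 72890483685103052142902866787761839379440139451
Multiplications needed: 8 (8 lines after 11^1)

11^45 = 72890483685103052142902866787761839379440139451. Using exponentiation by squaring, this requires 8 multiplications. The key idea: if the exponent is even, square the half-power; if odd, multiply by the base once.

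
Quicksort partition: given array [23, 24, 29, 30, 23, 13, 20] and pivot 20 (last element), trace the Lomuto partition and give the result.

Lomuto partition with pivot = 20:

Initial array: [23, 24, 29, 30, 23, 13, 20]

arr[0]=23 > 20: no swap
arr[1]=24 > 20: no swap
arr[2]=29 > 20: no swap
arr[3]=30 > 20: no swap
arr[4]=23 > 20: no swap
arr[5]=13 <= 20: swap with position 0, array becomes [13, 24, 29, 30, 23, 23, 20]

Place pivot at position 1: [13, 20, 29, 30, 23, 23, 24]
Pivot position: 1

After partitioning with pivot 20, the array becomes [13, 20, 29, 30, 23, 23, 24]. The pivot is placed at index 1. All elements to the left of the pivot are <= 20, and all elements to the right are > 20.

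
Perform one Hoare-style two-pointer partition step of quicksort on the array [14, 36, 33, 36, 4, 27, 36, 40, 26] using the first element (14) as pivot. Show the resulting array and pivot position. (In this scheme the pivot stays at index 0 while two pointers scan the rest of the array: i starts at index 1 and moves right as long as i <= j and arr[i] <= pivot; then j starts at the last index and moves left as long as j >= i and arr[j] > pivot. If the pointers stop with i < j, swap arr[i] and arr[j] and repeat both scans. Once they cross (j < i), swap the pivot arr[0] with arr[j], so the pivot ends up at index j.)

Hoare-style two-pointer partition with pivot = 14:

Initial array: [14, 36, 33, 36, 4, 27, 36, 40, 26]

Pointers start at i = 1, j = 8.
i stops at index 1 (arr[1]=36 > 14), j stops at index 4 (arr[4]=4 <= 14): swap arr[1] and arr[4], array becomes [14, 4, 33, 36, 36, 27, 36, 40, 26]
i ends at 2, j ends at 1: the pointers have crossed (j < i), so scanning stops.

Swap pivot arr[0] with arr[1] to place pivot at position 1: [4, 14, 33, 36, 36, 27, 36, 40, 26]
Pivot position: 1

After partitioning with pivot 14, the array becomes [4, 14, 33, 36, 36, 27, 36, 40, 26]. The pivot is placed at index 1. All elements to the left of the pivot are <= 14, and all elements to the right are > 14.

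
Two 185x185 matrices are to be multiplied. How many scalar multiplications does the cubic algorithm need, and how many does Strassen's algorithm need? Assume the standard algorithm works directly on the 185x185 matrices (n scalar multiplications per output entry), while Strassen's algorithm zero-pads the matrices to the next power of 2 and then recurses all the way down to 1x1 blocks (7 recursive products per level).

Matrix multiplication for 185x185 matrices:

Strassen's algorithm requires power-of-2 dimensions. Pad 185x185 to 256x256 (next power of 2).

Standard algorithm: 185^3 = 6331625 multiplications
Strassen's algorithm: 7^(log2(256)) = 7^8 = 5764801 multiplications
Savings: 6331625 - 5764801 = 566824 multiplications

Standard: 6331625 multiplications (185^3). Strassen: 5764801 multiplications (7^8, after padding to 256x256). Strassen reduces 8 recursive multiplications to 7 at each level.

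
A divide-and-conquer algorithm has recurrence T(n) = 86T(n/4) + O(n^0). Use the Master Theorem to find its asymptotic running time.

Master Theorem for T(n) = 86T(n/4) + O(n^0):

a = 86, b = 4, c = 0
log_b(a) = log_4(86) = 3.2131

Case 1: c = 0 < log_4(86) = 3.2131
T(n) = O(n^(log_4 86))

For T(n) = 86T(n/4) + O(n^0): log_4(86) = 3.2131. This is Case 1 of the Master Theorem (c < log_b(a), work dominated by leaves), giving O(n^(log_4 86)).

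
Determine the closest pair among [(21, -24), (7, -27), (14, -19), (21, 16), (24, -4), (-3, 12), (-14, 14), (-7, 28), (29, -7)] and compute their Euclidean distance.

Computing all pairwise distances among 9 points:

d((21, -24), (7, -27)) = 14.3178
d((21, -24), (14, -19)) = 8.6023
d((21, -24), (21, 16)) = 40.0
d((21, -24), (24, -4)) = 20.2237
d((21, -24), (-3, 12)) = 43.2666
d((21, -24), (-14, 14)) = 51.6624
d((21, -24), (-7, 28)) = 59.0593
d((21, -24), (29, -7)) = 18.7883
d((7, -27), (14, -19)) = 10.6301
d((7, -27), (21, 16)) = 45.2217
d((7, -27), (24, -4)) = 28.6007
d((7, -27), (-3, 12)) = 40.2616
d((7, -27), (-14, 14)) = 46.0652
d((7, -27), (-7, 28)) = 56.7539
d((7, -27), (29, -7)) = 29.7321
d((14, -19), (21, 16)) = 35.6931
d((14, -19), (24, -4)) = 18.0278
d((14, -19), (-3, 12)) = 35.3553
d((14, -19), (-14, 14)) = 43.2782
d((14, -19), (-7, 28)) = 51.4782
d((14, -19), (29, -7)) = 19.2094
d((21, 16), (24, -4)) = 20.2237
d((21, 16), (-3, 12)) = 24.3311
d((21, 16), (-14, 14)) = 35.0571
d((21, 16), (-7, 28)) = 30.4631
d((21, 16), (29, -7)) = 24.3516
d((24, -4), (-3, 12)) = 31.3847
d((24, -4), (-14, 14)) = 42.0476
d((24, -4), (-7, 28)) = 44.5533
d((24, -4), (29, -7)) = 5.831 <-- minimum
d((-3, 12), (-14, 14)) = 11.1803
d((-3, 12), (-7, 28)) = 16.4924
d((-3, 12), (29, -7)) = 37.2156
d((-14, 14), (-7, 28)) = 15.6525
d((-14, 14), (29, -7)) = 47.8539
d((-7, 28), (29, -7)) = 50.2096

Closest pair: (24, -4) and (29, -7) with distance 5.831

The closest pair is (24, -4) and (29, -7) with Euclidean distance 5.831. For 9 points, brute-force pairwise comparison is shown above. For large n, the divide-and-conquer algorithm (sort by x, recurse on halves, check the dividing strip) achieves O(n log n).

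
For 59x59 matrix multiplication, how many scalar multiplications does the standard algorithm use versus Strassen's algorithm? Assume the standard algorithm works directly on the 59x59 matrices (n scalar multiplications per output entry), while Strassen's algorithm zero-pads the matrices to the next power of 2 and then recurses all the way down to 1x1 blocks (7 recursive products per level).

Matrix multiplication for 59x59 matrices:

Strassen's algorithm requires power-of-2 dimensions. Pad 59x59 to 64x64 (next power of 2).

Standard algorithm: 59^3 = 205379 multiplications
Strassen's algorithm: 7^(log2(64)) = 7^6 = 117649 multiplications
Savings: 205379 - 117649 = 87730 multiplications

Standard: 205379 multiplications (59^3). Strassen: 117649 multiplications (7^6, after padding to 64x64). Strassen reduces 8 recursive multiplications to 7 at each level.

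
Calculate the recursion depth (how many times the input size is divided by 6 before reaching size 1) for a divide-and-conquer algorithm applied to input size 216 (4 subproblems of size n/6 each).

For divide and conquer with division factor 6:

Problem sizes at each level:
Level 0: 216
Level 1: 36
Level 2: 6
Level 3: 1

The root is level 0 and the size-1 base case is level 3 (the tree spans levels 0 through 3, i.e. 4 levels counting the root), so the depth is the number of divisions: log_6(216) = 3

The recursion tree depth is log_6(216) = 3. At each level, the problem size is divided by 6, so it takes 3 divisions to reduce to a base case of size 1. The algorithm makes 4 recursive calls at each level.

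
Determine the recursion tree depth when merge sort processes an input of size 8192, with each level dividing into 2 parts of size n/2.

For divide and conquer with division factor 2:

Problem sizes at each level:
Level 0: 8192
Level 1: 4096
Level 2: 2048
Level 3: 1024
Level 4: 512
Level 5: 256
Level 6: 128
Level 7: 64
Level 8: 32
Level 9: 16
Level 10: 8
Level 11: 4
Level 12: 2
Level 13: 1

The root is level 0 and the size-1 base case is level 13 (the tree spans levels 0 through 13, i.e. 14 levels counting the root), so the depth is the number of divisions: log_2(8192) = 13

The recursion tree depth is log_2(8192) = 13. At each level, the problem size is divided by 2, so it takes 13 divisions to reduce to a base case of size 1. The algorithm makes 2 recursive calls at each level.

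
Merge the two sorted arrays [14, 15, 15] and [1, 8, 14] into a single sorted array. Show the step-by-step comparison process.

Merging process:

Compare 14 vs 1: take 1 from right. Merged: [1]
Compare 14 vs 8: take 8 from right. Merged: [1, 8]
Compare 14 vs 14: take 14 from left. Merged: [1, 8, 14]
Compare 15 vs 14: take 14 from right. Merged: [1, 8, 14, 14]
Append remaining from left: [15, 15]. Merged: [1, 8, 14, 14, 15, 15]

Final merged array: [1, 8, 14, 14, 15, 15]
Total comparisons: 4

The merged array is [1, 8, 14, 14, 15, 15], requiring 4 comparisons. The merge step runs in O(n) time where n is the total number of elements.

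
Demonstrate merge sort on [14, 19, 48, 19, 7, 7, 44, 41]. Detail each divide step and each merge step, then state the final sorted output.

Merge sort trace:

Split: [14, 19, 48, 19, 7, 7, 44, 41] -> [14, 19, 48, 19] and [7, 7, 44, 41]
  Split: [14, 19, 48, 19] -> [14, 19] and [48, 19]
    Split: [14, 19] -> [14] and [19]
    Merge: [14] + [19] -> [14, 19]
    Split: [48, 19] -> [48] and [19]
    Merge: [48] + [19] -> [19, 48]
  Merge: [14, 19] + [19, 48] -> [14, 19, 19, 48]
  Split: [7, 7, 44, 41] -> [7, 7] and [44, 41]
    Split: [7, 7] -> [7] and [7]
    Merge: [7] + [7] -> [7, 7]
    Split: [44, 41] -> [44] and [41]
    Merge: [44] + [41] -> [41, 44]
  Merge: [7, 7] + [41, 44] -> [7, 7, 41, 44]
Merge: [14, 19, 19, 48] + [7, 7, 41, 44] -> [7, 7, 14, 19, 19, 41, 44, 48]

Final sorted array: [7, 7, 14, 19, 19, 41, 44, 48]

The merge sort proceeds by recursively splitting the array and merging sorted halves.
After all merges, the sorted array is [7, 7, 14, 19, 19, 41, 44, 48].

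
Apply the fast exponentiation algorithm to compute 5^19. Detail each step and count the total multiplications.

Computing 5^19 by squaring (build up from 5^1; each line after the first costs one multiplication):

5^1 = 5
5^2 = (5^1)^2 = 5^2 = 25
5^4 = (5^2)^2 = 25^2 = 625
5^8 = (5^4)^2 = 625^2 = 390625
5^9 = 5 * 5^8 = 5 * 390625 = 1953125
5^18 = (5^9)^2 = 1953125^2 = 3814697265625
5^19 = 5 * 5^18 = 5 * 3814697265625 = 19073486328125

Result: 19073486328125
Multiplications needed: 6 (6 lines after 5^1)

5^19 = 19073486328125. Using exponentiation by squaring, this requires 6 multiplications. The key idea: if the exponent is even, square the half-power; if odd, multiply by the base once.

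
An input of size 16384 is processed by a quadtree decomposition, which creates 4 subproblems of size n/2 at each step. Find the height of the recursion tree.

For divide and conquer with division factor 2:

Problem sizes at each level:
Level 0: 16384
Level 1: 8192
Level 2: 4096
Level 3: 2048
Level 4: 1024
Level 5: 512
Level 6: 256
Level 7: 128
Level 8: 64
Level 9: 32
Level 10: 16
Level 11: 8
Level 12: 4
Level 13: 2
Level 14: 1

The root is level 0 and the size-1 base case is level 14 (the tree spans levels 0 through 14, i.e. 15 levels counting the root), so the depth is the number of divisions: log_2(16384) = 14

The recursion tree depth is log_2(16384) = 14. At each level, the problem size is divided by 2, so it takes 14 divisions to reduce to a base case of size 1. The algorithm makes 4 recursive calls at each level.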